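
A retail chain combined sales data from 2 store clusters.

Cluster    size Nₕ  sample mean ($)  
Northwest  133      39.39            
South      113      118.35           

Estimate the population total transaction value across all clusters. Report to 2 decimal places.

18612.42

Northwest: 133·39.39 = 5238.87
South: 113·118.35 = 13373.55
τ̂ = Σ Nₕx̄ₕ = 18612.42.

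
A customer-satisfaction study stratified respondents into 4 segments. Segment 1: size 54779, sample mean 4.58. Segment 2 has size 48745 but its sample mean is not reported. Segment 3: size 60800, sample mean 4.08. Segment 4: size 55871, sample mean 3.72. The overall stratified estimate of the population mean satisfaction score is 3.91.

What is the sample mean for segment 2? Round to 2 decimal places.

3.16

N = 54779 + 48745 + 60800 + 55871 = 220195.
Overall total = μ·N = 3.91·220195 = 860962.45.
Subtract the known strata: 54779·4.58 + 60800·4.08 + 55871·3.72 = 706791.94.
Remaining total for segment 2: 860962.45 − 706791.94 = 154170.51.
Divide by its size: 154170.51 / 48745 = 3.1628... → 3.16.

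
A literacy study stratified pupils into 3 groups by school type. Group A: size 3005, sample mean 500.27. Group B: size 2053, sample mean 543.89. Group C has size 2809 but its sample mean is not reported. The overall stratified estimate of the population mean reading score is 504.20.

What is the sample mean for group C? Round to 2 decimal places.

Σ Nₕx̄ₕ = N·μ, so 2809·x̄_C = 7867·504.20 − (3005·500.27 + 2053·543.89).
= 3966541.4 − 2619917.52 = 1346623.88.
x̄_C = 1346623.88 / 2809 = 479.3962... → 479.40.

479.40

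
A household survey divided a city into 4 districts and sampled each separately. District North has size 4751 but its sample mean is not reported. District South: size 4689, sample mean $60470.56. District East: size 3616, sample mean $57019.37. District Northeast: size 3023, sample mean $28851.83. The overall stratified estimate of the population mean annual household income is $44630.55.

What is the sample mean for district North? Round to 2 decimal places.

N = 4751 + 4689 + 3616 + 3023 = 16079.
Overall total = μ·N = 44630.55·16079 = 717614613.45.
Subtract the known strata: 4689·60470.56 + 3616·57019.37 + 3023·28851.83 = 576947579.85.
Remaining total for district North: 717614613.45 − 576947579.85 = 140667033.6.
Divide by its size: 140667033.6 / 4751 = 29607.8791... → 29607.88.

29607.88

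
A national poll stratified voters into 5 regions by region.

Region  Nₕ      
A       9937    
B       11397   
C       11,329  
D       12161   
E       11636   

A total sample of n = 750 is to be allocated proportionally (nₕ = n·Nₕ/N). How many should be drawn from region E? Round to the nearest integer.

N = 9937 + 11397 + 11329 + 12161 + 11636 = 56460.
n_E = 750·11636/56460 = 154.570... → 155.

155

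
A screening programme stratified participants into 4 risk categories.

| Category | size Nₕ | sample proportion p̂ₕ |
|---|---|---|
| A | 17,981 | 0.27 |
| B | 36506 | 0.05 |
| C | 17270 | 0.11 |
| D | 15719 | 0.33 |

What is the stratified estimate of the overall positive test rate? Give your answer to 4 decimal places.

0.1574

N = 17981 + 36506 + 17270 + 15719 = 87476.
Overall proportion = Σ (Nₕ/N)·p̂ₕ.
Σ Nₕp̂ₕ = 4854.87 + 1825.3 + 1899.7 + 5187.27 = 13767.14.
13767.14 / 87476 = 0.157382... → 0.1574.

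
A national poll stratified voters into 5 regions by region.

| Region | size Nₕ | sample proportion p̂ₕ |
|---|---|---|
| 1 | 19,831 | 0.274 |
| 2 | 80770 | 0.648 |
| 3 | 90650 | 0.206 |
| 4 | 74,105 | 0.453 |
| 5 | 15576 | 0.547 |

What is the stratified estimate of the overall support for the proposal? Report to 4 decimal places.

Wₕ = Nₕ/N with N = 280932: 0.0706, 0.2875, 0.3227, 0.2638, 0.0554.
p̂_st = 0.0706·0.274 + 0.2875·0.648 + 0.3227·0.206 + 0.2638·0.453 + 0.0554·0.547 ≈ 0.421939... → 0.4219.

0.4219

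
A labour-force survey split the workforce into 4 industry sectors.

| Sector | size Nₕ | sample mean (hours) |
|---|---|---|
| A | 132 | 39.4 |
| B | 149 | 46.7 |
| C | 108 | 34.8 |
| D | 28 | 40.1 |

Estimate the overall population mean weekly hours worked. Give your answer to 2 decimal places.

40.86

N = 417; weights Wₕ = Nₕ/N = (0.3165, 0.3573, 0.2590, 0.0671).
x̄_st = Σ Wₕ·x̄ₕ = 0.3165·39.4 + 0.3573·46.7 + 0.2590·34.8 + 0.0671·40.1 ≈ 40.8640...
→ 40.86.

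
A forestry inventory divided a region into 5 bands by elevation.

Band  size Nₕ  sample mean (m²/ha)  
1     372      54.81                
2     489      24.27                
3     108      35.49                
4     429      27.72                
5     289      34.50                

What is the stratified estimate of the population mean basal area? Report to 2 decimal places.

34.35

N = 372 + 489 + 108 + 429 + 289 = 1687.
The stratified mean weights each stratum mean by its population share Nₕ/N.
Σ Nₕx̄ₕ = 372·54.81 + 489·24.27 + 108·35.49 + 429·27.72 + 289·34.50 = 20389.32 + 11868.03 + 3832.92 + 11891.88 + 9970.5 = 57952.65.
Divide by N: 57952.65 / 1687 = 34.3525... → 34.35.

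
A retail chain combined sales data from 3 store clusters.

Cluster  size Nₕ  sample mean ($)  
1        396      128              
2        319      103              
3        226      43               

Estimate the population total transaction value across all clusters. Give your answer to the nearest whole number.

1: 396·128 = 50688
2: 319·103 = 32857
3: 226·43 = 9718
τ̂ = Σ Nₕx̄ₕ = 93263.

93263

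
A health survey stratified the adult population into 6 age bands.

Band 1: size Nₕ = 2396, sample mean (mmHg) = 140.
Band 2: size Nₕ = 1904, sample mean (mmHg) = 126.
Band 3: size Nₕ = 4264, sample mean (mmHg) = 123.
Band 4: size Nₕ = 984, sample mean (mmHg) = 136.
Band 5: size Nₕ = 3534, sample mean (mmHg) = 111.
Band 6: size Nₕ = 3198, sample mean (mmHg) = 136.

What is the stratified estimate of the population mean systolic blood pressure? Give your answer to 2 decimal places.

126.59

x̄_st = (Σ Nₕx̄ₕ) / (Σ Nₕ) = (2396·140 + 1904·126 + 4264·123 + 984·136 + 3534·111 + 3198·136) / 16280
= 2060842 / 16280 = 126.5873... → 126.59.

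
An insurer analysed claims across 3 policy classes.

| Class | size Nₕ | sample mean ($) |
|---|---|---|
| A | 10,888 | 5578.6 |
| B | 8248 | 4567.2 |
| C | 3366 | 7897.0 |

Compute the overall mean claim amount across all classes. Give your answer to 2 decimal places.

N = 22502; weights Wₕ = Nₕ/N = (0.4839, 0.3665, 0.1496).
x̄_st = Σ Wₕ·x̄ₕ = 0.4839·5578.6 + 0.3665·4567.2 + 0.1496·7897.0 ≈ 5554.6780...
→ 5554.68.

5554.68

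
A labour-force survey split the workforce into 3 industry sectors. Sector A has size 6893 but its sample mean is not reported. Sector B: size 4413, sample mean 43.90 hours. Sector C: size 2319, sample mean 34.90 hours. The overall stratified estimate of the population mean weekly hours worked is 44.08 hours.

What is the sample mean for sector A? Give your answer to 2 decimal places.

47.28

Σ Nₕx̄ₕ = N·μ, so 6893·x̄_A = 13625·44.08 − (4413·43.90 + 2319·34.90).
= 600590 − 274663.8 = 325926.2.
x̄_A = 325926.2 / 6893 = 47.2837... → 47.28.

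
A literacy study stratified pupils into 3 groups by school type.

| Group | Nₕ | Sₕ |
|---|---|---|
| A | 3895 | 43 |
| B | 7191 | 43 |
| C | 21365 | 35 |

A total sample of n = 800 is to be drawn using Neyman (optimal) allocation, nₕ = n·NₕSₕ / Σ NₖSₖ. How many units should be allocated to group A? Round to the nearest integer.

Σ NₕSₕ = 3895·43 + 7191·43 + 21365·35 = 1224473.
Share for A: 167485/1224473 = 0.13678.
n_A = 800 × 0.13678 = 109.425... → 109.

109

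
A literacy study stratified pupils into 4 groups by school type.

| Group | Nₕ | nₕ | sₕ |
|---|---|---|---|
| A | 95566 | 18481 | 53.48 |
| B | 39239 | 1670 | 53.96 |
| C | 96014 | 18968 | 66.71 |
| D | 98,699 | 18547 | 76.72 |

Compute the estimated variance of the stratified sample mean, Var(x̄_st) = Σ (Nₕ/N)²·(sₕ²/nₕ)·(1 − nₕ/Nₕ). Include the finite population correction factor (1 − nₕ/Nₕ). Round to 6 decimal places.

0.073276

N = 329518. Term for each stratum: Wₕ²sₕ²/nₕ·(1−nₕ/Nₕ).
Var(x̄_st) = 0.010499590 + 0.023671005 + 0.015984046 + 0.023121305 = 0.073275945 → 0.073276.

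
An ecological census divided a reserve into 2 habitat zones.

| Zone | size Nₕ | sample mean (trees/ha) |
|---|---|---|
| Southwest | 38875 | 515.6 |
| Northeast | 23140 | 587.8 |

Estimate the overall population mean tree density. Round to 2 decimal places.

542.54

N = 62015; weights Wₕ = Nₕ/N = (0.6269, 0.3731).
x̄_st = Σ Wₕ·x̄ₕ = 0.6269·515.6 + 0.3731·587.8 ≈ 542.5404...
→ 542.54.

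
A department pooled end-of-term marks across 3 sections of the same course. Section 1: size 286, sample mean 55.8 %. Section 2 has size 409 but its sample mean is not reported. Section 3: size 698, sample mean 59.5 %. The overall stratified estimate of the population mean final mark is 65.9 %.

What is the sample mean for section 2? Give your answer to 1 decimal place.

N = 286 + 409 + 698 = 1393.
Overall total = μ·N = 65.9·1393 = 91798.7.
Subtract the known strata: 286·55.8 + 698·59.5 = 57489.8.
Remaining total for section 2: 91798.7 − 57489.8 = 34308.9.
Divide by its size: 34308.9 / 409 = 83.885... → 83.9.

83.9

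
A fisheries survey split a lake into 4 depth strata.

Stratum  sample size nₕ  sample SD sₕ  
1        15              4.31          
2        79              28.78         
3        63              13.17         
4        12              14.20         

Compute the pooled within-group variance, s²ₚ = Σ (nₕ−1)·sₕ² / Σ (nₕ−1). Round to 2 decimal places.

1: (15−1)·4.31² = 14·18.5761 = 260.0654
2: (79−1)·28.78² = 78·828.2884 = 64606.4952
3: (63−1)·13.17² = 62·173.4489 = 10753.8318
4: (12−1)·14.20² = 11·201.64 = 2218.04
Numerator = 77838.4324; denominator = Σ(nₕ−1) = 165.
s²ₚ = 77838.4324/165 = 471.7481... → 471.75.

471.75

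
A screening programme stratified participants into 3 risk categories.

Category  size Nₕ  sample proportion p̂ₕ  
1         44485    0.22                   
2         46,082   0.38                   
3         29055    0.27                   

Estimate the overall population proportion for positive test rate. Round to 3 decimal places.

Wₕ = Nₕ/N with N = 119622: 0.3719, 0.3852, 0.2429.
p̂_st = 0.3719·0.22 + 0.3852·0.38 + 0.2429·0.27 ≈ 0.29378... → 0.294.

0.294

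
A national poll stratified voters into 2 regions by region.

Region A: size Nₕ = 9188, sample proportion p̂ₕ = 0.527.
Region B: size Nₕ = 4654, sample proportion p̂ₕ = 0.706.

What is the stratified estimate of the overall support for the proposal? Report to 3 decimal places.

0.587

Wₕ = Nₕ/N with N = 13842: 0.6638, 0.3362.
p̂_st = 0.6638·0.527 + 0.3362·0.706 ≈ 0.58718... → 0.587.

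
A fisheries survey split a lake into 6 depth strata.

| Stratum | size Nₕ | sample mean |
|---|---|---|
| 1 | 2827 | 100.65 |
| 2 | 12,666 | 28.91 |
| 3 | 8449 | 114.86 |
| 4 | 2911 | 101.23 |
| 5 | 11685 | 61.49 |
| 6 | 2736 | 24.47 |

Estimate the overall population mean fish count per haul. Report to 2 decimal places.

65.45

N = 2827 + 12666 + 8449 + 2911 + 11685 + 2736 = 41274.
The stratified mean weights each stratum mean by its population share Nₕ/N.
Σ Nₕx̄ₕ = 2827·100.65 + 12666·28.91 + 8449·114.86 + 2911·101.23 + 11685·61.49 + 2736·24.47 = 284537.55 + 366174.06 + 970452.14 + 294680.53 + 718510.65 + 66949.92 = 2701304.85.
Divide by N: 2701304.85 / 41274 = 65.4481... → 65.45.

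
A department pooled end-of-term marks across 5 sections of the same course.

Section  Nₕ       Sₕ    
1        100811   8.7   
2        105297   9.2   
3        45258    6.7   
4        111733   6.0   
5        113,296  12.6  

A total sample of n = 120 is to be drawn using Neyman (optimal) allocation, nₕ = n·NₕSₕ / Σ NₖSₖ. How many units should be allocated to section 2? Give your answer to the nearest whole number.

Σ NₕSₕ = 100811·8.7 + 105297·9.2 + 45258·6.7 + 111733·6.0 + 113296·12.6 = 4246944.3.
Share for 2: 968732.4/4246944.3 = 0.22810.
n_2 = 120 × 0.22810 = 27.372... → 27.

27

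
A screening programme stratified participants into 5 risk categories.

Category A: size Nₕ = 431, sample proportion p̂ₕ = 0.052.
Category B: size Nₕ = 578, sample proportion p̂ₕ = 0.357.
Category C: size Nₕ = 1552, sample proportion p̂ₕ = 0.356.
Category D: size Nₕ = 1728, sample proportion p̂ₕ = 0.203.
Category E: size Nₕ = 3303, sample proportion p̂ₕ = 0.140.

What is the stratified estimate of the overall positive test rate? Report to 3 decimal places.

0.210

N = 431 + 578 + 1552 + 1728 + 3303 = 7592.
Overall proportion = Σ (Nₕ/N)·p̂ₕ.
Σ Nₕp̂ₕ = 22.412 + 206.346 + 552.512 + 350.784 + 462.42 = 1594.474.
1594.474 / 7592 = 0.21002... → 0.210.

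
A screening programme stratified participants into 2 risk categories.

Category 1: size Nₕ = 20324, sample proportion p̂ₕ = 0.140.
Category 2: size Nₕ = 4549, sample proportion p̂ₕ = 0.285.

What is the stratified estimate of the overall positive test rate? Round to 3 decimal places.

Wₕ = Nₕ/N with N = 24873: 0.8171, 0.1829.
p̂_st = 0.8171·0.140 + 0.1829·0.285 ≈ 0.16652... → 0.167.

0.167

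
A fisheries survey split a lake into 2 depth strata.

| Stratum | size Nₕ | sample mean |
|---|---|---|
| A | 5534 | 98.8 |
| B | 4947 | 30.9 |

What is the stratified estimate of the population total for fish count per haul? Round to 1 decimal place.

Population total = Σ Nₕ·x̄ₕ (each stratum's size times its mean).
5534·98.8 + 4947·30.9 = 546759.2 + 152862.3 = 699621.5.

699621.5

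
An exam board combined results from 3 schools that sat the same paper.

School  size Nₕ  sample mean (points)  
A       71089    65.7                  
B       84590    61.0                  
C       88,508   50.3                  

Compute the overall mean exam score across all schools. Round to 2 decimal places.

58.49

N = 244187; weights Wₕ = Nₕ/N = (0.2911, 0.3464, 0.3625).
x̄_st = Σ Wₕ·x̄ₕ = 0.2911·65.7 + 0.3464·61.0 + 0.3625·50.3 ≈ 58.4900...
→ 58.49.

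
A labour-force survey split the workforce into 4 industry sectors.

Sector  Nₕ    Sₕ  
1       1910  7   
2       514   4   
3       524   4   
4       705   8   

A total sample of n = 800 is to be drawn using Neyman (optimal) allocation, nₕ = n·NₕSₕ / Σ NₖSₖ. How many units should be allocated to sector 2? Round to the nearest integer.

Σ NₕSₕ = 1910·7 + 514·4 + 524·4 + 705·8 = 23162.
Share for 2: 2056/23162 = 0.08877.
n_2 = 800 × 0.08877 = 71.013... → 71.

71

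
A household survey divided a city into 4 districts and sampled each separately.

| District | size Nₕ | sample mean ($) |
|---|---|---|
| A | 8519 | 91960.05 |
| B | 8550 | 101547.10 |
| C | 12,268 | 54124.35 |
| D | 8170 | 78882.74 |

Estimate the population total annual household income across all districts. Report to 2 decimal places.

A: 8519·91960.05 = 783407665.95
B: 8550·101547.10 = 868227705
C: 12268·54124.35 = 663997525.8
D: 8170·78882.74 = 644471985.8
τ̂ = Σ Nₕx̄ₕ = 2960104882.55.

2960104882.55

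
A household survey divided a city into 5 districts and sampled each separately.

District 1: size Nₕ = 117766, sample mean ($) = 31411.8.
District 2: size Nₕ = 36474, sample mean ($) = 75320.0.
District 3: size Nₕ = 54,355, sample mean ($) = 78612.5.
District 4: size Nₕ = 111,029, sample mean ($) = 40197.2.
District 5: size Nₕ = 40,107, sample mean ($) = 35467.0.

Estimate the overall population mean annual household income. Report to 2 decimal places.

x̄_st = (Σ Nₕx̄ₕ) / (Σ Nₕ) = (117766·31411.8 + 36474·75320.0 + 54355·78612.5 + 111029·40197.2 + 40107·35467.0) / 359731
= 16604976044.1 / 359731 = 46159.4248... → 46159.42.

46159.42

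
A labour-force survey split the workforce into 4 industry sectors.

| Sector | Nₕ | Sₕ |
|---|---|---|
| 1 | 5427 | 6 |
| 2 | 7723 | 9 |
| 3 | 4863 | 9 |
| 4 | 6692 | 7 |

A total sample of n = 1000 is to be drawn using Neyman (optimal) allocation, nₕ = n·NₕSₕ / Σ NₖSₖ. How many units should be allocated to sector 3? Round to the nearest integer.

227

Σ NₕSₕ = 5427·6 + 7723·9 + 4863·9 + 6692·7 = 192680.
Share for 3: 43767/192680 = 0.22715.
n_3 = 1000 × 0.22715 = 227.149... → 227.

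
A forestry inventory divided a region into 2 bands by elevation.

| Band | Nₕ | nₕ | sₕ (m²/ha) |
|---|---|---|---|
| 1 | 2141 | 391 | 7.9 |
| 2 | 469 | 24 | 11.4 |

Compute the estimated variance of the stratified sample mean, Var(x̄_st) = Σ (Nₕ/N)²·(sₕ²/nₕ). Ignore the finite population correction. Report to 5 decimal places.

N = 2610; Wₕ = Nₕ/N.
band 1: (2141/2610)²·7.9²/391 = 0.10740630
band 2: (469/2610)²·11.4²/24 = 0.17484899
Sum = 0.28225529 → 0.28226.

0.28226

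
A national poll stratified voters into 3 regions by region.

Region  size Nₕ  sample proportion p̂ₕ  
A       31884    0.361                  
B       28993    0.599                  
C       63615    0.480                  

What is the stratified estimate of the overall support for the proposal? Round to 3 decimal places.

0.477

N = 31884 + 28993 + 63615 = 124492.
Overall proportion = Σ (Nₕ/N)·p̂ₕ.
Σ Nₕp̂ₕ = 11510.124 + 17366.807 + 30535.2 = 59412.131.
59412.131 / 124492 = 0.47724... → 0.477.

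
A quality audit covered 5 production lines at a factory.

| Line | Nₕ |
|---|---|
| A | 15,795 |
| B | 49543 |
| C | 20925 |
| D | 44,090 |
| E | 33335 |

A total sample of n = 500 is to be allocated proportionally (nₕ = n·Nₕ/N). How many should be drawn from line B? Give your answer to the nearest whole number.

151

N = 15795 + 49543 + 20925 + 44090 + 33335 = 163688.
n_B = 500·49543/163688 = 151.334... → 151.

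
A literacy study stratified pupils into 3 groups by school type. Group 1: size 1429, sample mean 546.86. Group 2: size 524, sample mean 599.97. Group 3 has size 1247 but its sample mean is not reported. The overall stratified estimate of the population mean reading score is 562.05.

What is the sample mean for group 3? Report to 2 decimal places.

Σ Nₕx̄ₕ = N·μ, so 1247·x̄_3 = 3200·562.05 − (1429·546.86 + 524·599.97).
= 1798560 − 1095847.22 = 702712.78.
x̄_3 = 702712.78 / 1247 = 563.5227... → 563.52.

563.52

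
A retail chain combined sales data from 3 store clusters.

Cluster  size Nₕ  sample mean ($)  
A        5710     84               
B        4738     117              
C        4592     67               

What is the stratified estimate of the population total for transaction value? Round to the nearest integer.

A: 5710·84 = 479640
B: 4738·117 = 554346
C: 4592·67 = 307664
τ̂ = Σ Nₕx̄ₕ = 1341650.

1341650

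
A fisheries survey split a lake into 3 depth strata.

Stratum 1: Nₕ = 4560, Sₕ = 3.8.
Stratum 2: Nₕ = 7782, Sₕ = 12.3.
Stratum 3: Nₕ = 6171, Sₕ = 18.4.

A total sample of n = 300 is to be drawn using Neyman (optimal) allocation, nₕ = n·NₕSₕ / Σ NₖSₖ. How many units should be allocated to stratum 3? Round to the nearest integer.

1: NₕSₕ = 4560·3.8 = 17328
2: NₕSₕ = 7782·12.3 = 95718.6
3: NₕSₕ = 6171·18.4 = 113546.4
Σ NₕSₕ = 226593.
n_3 = 300·113546.4/226593 = 150.331... → 150.

150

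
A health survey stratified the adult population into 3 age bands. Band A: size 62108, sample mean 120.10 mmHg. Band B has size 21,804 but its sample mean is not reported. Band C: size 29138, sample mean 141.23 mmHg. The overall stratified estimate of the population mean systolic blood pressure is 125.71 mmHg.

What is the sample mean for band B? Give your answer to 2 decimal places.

120.95

Σ Nₕx̄ₕ = N·μ, so 21804·x̄_B = 113050·125.71 − (62108·120.10 + 29138·141.23).
= 14211515.5 − 11574330.54 = 2637184.96.
x̄_B = 2637184.96 / 21804 = 120.9496... → 120.95.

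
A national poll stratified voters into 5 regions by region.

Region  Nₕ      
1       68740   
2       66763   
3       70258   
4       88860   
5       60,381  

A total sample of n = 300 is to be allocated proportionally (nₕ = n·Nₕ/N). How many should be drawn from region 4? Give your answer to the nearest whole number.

N = 68740 + 66763 + 70258 + 88860 + 60381 = 355002.
n_4 = 300·88860/355002 = 75.093... → 75.

75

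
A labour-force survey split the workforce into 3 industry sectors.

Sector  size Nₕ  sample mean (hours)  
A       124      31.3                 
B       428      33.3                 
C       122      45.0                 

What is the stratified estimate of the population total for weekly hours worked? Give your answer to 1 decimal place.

23623.6

A: 124·31.3 = 3881.2
B: 428·33.3 = 14252.4
C: 122·45.0 = 5490
τ̂ = Σ Nₕx̄ₕ = 23623.6.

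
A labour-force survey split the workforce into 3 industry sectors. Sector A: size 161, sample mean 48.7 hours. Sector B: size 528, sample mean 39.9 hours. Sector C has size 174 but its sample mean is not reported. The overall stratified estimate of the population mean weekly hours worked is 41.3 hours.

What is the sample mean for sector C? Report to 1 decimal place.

38.7

N = 161 + 528 + 174 = 863.
Overall total = μ·N = 41.3·863 = 35641.9.
Subtract the known strata: 161·48.7 + 528·39.9 = 28907.9.
Remaining total for sector C: 35641.9 − 28907.9 = 6734.
Divide by its size: 6734 / 174 = 38.701... → 38.7.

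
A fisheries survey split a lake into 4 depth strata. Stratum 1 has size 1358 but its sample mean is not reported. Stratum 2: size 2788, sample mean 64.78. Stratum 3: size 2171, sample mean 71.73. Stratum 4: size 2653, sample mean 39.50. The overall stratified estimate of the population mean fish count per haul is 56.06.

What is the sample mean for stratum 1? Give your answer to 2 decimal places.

45.46

Σ Nₕx̄ₕ = N·μ, so 1358·x̄_1 = 8970·56.06 − (2788·64.78 + 2171·71.73 + 2653·39.50).
= 502858.2 − 441125.97 = 61732.23.
x̄_1 = 61732.23 / 1358 = 45.4582... → 45.46.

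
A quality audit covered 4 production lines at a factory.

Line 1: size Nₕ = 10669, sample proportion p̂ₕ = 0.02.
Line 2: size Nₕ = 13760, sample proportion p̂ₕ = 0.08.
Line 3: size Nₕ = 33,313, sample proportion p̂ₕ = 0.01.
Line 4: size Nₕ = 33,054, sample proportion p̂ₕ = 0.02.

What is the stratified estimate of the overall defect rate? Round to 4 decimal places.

0.0254

N = 10669 + 13760 + 33313 + 33054 = 90796.
Overall proportion = Σ (Nₕ/N)·p̂ₕ.
Σ Nₕp̂ₕ = 213.38 + 1100.8 + 333.13 + 661.08 = 2308.39.
2308.39 / 90796 = 0.025424... → 0.0254.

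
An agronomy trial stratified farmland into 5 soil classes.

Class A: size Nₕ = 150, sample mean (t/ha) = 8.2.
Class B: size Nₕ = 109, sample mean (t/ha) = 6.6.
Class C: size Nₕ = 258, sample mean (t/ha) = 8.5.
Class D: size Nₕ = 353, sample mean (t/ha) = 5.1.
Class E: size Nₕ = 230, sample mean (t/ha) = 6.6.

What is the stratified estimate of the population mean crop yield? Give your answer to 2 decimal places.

x̄_st = (Σ Nₕx̄ₕ) / (Σ Nₕ) = (150·8.2 + 109·6.6 + 258·8.5 + 353·5.1 + 230·6.6) / 1100
= 7460.7 / 1100 = 6.7825... → 6.78.

6.78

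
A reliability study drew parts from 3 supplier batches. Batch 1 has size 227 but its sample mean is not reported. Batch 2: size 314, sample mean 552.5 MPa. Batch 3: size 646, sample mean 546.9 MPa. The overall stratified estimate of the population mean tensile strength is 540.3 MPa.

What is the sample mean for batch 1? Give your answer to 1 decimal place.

504.6

N = 227 + 314 + 646 = 1187.
Overall total = μ·N = 540.3·1187 = 641336.1.
Subtract the known strata: 314·552.5 + 646·546.9 = 526782.4.
Remaining total for batch 1: 641336.1 − 526782.4 = 114553.7.
Divide by its size: 114553.7 / 227 = 504.642... → 504.6.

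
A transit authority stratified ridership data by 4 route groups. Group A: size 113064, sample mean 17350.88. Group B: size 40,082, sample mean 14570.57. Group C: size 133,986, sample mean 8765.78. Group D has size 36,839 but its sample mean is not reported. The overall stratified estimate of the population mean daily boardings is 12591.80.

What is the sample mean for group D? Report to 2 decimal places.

Σ Nₕx̄ₕ = N·μ, so 36839·x̄_D = 323971·12591.80 − (113064·17350.88 + 40082·14570.57 + 133986·8765.78).
= 4079378037.8 − 3720269282.14 = 359108755.66.
x̄_D = 359108755.66 / 36839 = 9748.0593... → 9748.06.

9748.06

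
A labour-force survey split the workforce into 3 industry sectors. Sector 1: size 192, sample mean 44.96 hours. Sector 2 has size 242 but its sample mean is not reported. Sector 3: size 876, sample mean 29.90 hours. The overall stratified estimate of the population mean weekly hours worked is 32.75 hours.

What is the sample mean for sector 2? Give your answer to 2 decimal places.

Σ Nₕx̄ₕ = N·μ, so 242·x̄_2 = 1310·32.75 − (192·44.96 + 876·29.90).
= 42902.5 − 34824.72 = 8077.78.
x̄_2 = 8077.78 / 242 = 33.3793... → 33.38.

33.38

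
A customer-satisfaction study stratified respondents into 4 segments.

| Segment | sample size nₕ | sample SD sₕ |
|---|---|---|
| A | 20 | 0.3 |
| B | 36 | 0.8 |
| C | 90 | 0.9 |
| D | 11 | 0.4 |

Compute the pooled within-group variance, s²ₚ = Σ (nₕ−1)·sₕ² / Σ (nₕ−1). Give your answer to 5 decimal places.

0.63922

Degrees of freedom: 19 + 35 + 89 + 10 = 153.
Σ(nₕ−1)sₕ² = 19·0.09 + 35·0.64 + 89·0.81 + 10·0.16 = 97.8.
s²ₚ = 97.8 / 153 = 0.6392157... → 0.63922.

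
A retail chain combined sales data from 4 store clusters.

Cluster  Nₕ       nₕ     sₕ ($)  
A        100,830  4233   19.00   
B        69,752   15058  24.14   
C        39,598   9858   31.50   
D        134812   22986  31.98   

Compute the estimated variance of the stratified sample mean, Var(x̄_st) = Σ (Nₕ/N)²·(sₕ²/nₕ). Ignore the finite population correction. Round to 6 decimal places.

N = 344992; Wₕ = Nₕ/N.
cluster A: (100830/344992)²·19.00²/4233 = 0.007284847
cluster B: (69752/344992)²·24.14²/15058 = 0.001581986
cluster C: (39598/344992)²·31.50²/9858 = 0.001326053
cluster D: (134812/344992)²·31.98²/22986 = 0.006794110
Sum = 0.016986995 → 0.016987.

0.016987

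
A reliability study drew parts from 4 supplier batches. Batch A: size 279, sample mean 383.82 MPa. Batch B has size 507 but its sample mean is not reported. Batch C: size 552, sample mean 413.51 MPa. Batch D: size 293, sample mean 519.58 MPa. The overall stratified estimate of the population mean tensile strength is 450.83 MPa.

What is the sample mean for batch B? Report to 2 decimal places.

488.61

N = 279 + 507 + 552 + 293 = 1631.
Overall total = μ·N = 450.83·1631 = 735303.73.
Subtract the known strata: 279·383.82 + 552·413.51 + 293·519.58 = 487580.24.
Remaining total for batch B: 735303.73 − 487580.24 = 247723.49.
Divide by its size: 247723.49 / 507 = 488.6065... → 488.61.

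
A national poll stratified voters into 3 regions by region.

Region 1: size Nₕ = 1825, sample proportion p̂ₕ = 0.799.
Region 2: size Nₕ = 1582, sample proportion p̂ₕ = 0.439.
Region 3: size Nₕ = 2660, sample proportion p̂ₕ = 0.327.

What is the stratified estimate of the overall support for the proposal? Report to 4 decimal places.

0.4982

Wₕ = Nₕ/N with N = 6067: 0.3008, 0.2608, 0.4384.
p̂_st = 0.3008·0.799 + 0.2608·0.439 + 0.4384·0.327 ≈ 0.498186... → 0.4982.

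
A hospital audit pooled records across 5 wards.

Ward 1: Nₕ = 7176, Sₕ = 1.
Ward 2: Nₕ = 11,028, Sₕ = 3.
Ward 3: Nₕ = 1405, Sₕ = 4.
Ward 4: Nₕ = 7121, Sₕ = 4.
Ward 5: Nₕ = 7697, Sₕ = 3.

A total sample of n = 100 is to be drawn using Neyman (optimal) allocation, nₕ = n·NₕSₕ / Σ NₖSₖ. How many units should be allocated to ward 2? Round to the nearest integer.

34

1: NₕSₕ = 7176·1 = 7176
2: NₕSₕ = 11028·3 = 33084
3: NₕSₕ = 1405·4 = 5620
4: NₕSₕ = 7121·4 = 28484
5: NₕSₕ = 7697·3 = 23091
Σ NₕSₕ = 97455.
n_2 = 100·33084/97455 = 33.948... → 34.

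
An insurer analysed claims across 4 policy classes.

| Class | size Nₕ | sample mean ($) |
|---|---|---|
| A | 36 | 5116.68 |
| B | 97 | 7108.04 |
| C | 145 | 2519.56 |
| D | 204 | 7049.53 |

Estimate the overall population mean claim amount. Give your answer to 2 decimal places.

N = 36 + 97 + 145 + 204 = 482.
The stratified mean weights each stratum mean by its population share Nₕ/N.
Σ Nₕx̄ₕ = 36·5116.68 + 97·7108.04 + 145·2519.56 + 204·7049.53 = 184200.48 + 689479.88 + 365336.2 + 1438104.12 = 2677120.68.
Divide by N: 2677120.68 / 482 = 5554.1923... → 5554.19.

5554.19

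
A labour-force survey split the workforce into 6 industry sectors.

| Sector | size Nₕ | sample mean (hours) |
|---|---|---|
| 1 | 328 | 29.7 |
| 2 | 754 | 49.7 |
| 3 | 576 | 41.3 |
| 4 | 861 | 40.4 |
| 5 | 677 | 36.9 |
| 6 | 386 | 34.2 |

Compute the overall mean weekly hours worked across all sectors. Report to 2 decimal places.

x̄_st = (Σ Nₕx̄ₕ) / (Σ Nₕ) = (328·29.7 + 754·49.7 + 576·41.3 + 861·40.4 + 677·36.9 + 386·34.2) / 3582
= 143971.1 / 3582 = 40.1929... → 40.19.

40.19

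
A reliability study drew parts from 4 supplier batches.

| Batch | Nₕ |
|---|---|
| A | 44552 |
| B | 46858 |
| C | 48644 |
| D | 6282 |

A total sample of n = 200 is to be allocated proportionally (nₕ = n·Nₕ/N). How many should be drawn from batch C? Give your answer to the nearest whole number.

66

Share of batch C = 48644/146336 = 0.33241.
Allocate 200 × 0.33241 = 66.483... → 66.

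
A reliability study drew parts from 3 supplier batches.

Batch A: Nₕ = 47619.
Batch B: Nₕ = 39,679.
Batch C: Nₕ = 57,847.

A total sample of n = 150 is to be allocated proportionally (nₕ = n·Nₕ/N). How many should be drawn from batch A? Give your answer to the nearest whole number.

49

Share of batch A = 47619/145145 = 0.32808.
Allocate 150 × 0.32808 = 49.212... → 49.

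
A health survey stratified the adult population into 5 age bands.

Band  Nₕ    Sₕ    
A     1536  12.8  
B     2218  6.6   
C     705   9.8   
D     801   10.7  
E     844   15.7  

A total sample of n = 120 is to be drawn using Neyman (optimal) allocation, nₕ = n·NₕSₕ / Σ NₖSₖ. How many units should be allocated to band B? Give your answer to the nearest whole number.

28

Σ NₕSₕ = 1536·12.8 + 2218·6.6 + 705·9.8 + 801·10.7 + 844·15.7 = 63030.1.
Share for B: 14638.8/63030.1 = 0.23225.
n_B = 120 × 0.23225 = 27.870... → 28.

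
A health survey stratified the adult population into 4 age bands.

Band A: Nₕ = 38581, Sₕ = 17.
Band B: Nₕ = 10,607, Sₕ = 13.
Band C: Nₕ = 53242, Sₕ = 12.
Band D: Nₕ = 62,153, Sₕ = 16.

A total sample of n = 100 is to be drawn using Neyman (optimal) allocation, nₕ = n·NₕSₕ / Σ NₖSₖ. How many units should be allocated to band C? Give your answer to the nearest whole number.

Σ NₕSₕ = 38581·17 + 10607·13 + 53242·12 + 62153·16 = 2427120.
Share for C: 638904/2427120 = 0.26324.
n_C = 100 × 0.26324 = 26.324... → 26.

26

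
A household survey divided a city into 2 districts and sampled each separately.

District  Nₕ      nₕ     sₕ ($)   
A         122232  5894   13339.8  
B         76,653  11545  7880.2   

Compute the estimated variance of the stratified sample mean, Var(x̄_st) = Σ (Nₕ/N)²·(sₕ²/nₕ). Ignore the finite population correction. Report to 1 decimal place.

N = 198885. Term for each stratum: Wₕ²sₕ²/nₕ.
Var(x̄_st) = 11403.9231 + 798.9780 = 12202.9011 → 12202.9.

12202.9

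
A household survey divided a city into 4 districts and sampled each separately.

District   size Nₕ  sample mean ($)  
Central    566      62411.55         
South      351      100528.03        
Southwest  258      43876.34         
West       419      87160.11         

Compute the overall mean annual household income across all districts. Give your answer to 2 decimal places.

N = 1594; weights Wₕ = Nₕ/N = (0.3551, 0.2202, 0.1619, 0.2629).
x̄_st = Σ Wₕ·x̄ₕ = 0.3551·62411.55 + 0.2202·100528.03 + 0.1619·43876.34 + 0.2629·87160.11 ≈ 74310.1993...
→ 74310.20.

74310.20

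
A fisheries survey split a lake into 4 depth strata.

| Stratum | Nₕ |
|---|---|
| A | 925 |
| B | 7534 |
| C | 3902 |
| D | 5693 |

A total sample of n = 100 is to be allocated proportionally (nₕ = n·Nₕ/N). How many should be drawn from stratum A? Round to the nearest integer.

Share of stratum A = 925/18054 = 0.05124.
Allocate 100 × 0.05124 = 5.124... → 5.

5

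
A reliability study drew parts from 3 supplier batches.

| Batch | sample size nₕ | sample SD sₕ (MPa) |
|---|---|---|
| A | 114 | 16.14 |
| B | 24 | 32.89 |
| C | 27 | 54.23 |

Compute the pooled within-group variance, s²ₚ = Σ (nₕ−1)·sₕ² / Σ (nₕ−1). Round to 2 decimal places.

807.28

Degrees of freedom: 113 + 23 + 26 = 162.
Σ(nₕ−1)sₕ² = 113·260.4996 + 23·1081.7521 + 26·2940.8929 = 130779.9685.
s²ₚ = 130779.9685 / 162 = 807.2838... → 807.28.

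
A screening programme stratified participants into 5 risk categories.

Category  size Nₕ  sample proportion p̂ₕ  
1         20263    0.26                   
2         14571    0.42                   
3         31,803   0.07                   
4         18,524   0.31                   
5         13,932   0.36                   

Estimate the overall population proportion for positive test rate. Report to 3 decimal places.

0.246

N = 20263 + 14571 + 31803 + 18524 + 13932 = 99093.
Overall proportion = Σ (Nₕ/N)·p̂ₕ.
Σ Nₕp̂ₕ = 5268.38 + 6119.82 + 2226.21 + 5742.44 + 5015.52 = 24372.37.
24372.37 / 99093 = 0.24595... → 0.246.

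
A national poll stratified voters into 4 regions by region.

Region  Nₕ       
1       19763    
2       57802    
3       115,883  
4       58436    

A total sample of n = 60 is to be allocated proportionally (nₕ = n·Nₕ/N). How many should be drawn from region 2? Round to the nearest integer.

N = 19763 + 57802 + 115883 + 58436 = 251884.
n_2 = 60·57802/251884 = 13.769... → 14.

14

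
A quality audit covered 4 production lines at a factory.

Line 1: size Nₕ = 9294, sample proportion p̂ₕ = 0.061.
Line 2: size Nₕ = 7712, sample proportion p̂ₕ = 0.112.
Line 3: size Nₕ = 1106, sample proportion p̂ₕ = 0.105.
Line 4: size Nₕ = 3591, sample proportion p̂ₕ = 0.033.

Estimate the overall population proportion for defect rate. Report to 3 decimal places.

N = 9294 + 7712 + 1106 + 3591 = 21703.
Overall proportion = Σ (Nₕ/N)·p̂ₕ.
Σ Nₕp̂ₕ = 566.934 + 863.744 + 116.13 + 118.503 = 1665.311.
1665.311 / 21703 = 0.07673... → 0.077.

0.077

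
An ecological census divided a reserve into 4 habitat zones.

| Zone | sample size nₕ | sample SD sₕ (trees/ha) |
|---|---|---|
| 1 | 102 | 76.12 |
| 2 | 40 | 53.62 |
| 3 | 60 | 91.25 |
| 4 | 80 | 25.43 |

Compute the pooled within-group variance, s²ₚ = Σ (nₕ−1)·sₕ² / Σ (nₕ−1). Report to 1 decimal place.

4459.4

1: (102−1)·76.12² = 101·5794.2544 = 585219.6944
2: (40−1)·53.62² = 39·2875.1044 = 112129.0716
3: (60−1)·91.25² = 59·8326.5625 = 491267.1875
4: (80−1)·25.43² = 79·646.6849 = 51088.1071
Numerator = 1239704.0606; denominator = Σ(nₕ−1) = 278.
s²ₚ = 1239704.0606/278 = 4459.367... → 4459.4.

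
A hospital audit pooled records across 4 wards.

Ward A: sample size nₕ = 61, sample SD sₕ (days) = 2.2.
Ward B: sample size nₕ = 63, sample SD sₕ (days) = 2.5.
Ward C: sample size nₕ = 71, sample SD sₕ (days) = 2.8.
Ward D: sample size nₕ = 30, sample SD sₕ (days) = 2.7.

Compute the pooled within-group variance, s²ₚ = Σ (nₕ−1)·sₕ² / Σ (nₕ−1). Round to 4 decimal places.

Degrees of freedom: 60 + 62 + 70 + 29 = 221.
Σ(nₕ−1)sₕ² = 60·4.84 + 62·6.25 + 70·7.84 + 29·7.29 = 1438.11.
s²ₚ = 1438.11 / 221 = 6.507285... → 6.5073.

6.5073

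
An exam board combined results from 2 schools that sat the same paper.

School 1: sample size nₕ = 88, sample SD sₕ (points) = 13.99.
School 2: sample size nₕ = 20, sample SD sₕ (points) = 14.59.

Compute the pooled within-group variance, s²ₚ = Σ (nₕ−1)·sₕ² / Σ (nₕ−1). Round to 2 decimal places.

1: (88−1)·13.99² = 87·195.7201 = 17027.6487
2: (20−1)·14.59² = 19·212.8681 = 4044.4939
Numerator = 21072.1426; denominator = Σ(nₕ−1) = 106.
s²ₚ = 21072.1426/106 = 198.7938... → 198.79.

198.79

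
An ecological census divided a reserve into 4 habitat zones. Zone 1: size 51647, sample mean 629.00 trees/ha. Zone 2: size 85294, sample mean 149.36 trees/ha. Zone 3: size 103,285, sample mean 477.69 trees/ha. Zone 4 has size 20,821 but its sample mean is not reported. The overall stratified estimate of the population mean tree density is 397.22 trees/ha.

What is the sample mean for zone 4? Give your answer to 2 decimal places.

Σ Nₕx̄ₕ = N·μ, so 20821·x̄_4 = 261047·397.22 − (51647·629.00 + 85294·149.36 + 103285·477.69).
= 103693089.34 − 94563686.49 = 9129402.85.
x̄_4 = 9129402.85 / 20821 = 438.4709... → 438.47.

438.47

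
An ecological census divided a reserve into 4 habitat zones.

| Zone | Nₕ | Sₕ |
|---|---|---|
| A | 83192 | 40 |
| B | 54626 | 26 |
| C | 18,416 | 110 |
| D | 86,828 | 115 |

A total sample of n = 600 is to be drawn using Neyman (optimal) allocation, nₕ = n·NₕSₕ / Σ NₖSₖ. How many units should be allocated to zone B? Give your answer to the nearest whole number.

51

A: NₕSₕ = 83192·40 = 3327680
B: NₕSₕ = 54626·26 = 1420276
C: NₕSₕ = 18416·110 = 2025760
D: NₕSₕ = 86828·115 = 9985220
Σ NₕSₕ = 16758936.
n_B = 600·1420276/16758936 = 50.848... → 51.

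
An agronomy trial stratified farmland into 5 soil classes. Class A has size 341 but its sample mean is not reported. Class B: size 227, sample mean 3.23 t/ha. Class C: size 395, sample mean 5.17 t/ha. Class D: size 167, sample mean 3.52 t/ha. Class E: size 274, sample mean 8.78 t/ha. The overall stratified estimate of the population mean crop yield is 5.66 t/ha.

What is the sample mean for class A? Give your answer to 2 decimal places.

6.39

N = 341 + 227 + 395 + 167 + 274 = 1404.
Overall total = μ·N = 5.66·1404 = 7946.64.
Subtract the known strata: 227·3.23 + 395·5.17 + 167·3.52 + 274·8.78 = 5768.92.
Remaining total for class A: 7946.64 − 5768.92 = 2177.72.
Divide by its size: 2177.72 / 341 = 6.3863... → 6.39.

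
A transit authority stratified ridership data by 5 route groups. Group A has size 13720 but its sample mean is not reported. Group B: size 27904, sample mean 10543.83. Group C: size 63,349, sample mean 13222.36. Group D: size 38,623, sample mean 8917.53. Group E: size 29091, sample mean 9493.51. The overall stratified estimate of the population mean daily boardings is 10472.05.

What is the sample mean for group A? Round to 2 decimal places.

4078.07

Σ Nₕx̄ₕ = N·μ, so 13720·x̄_A = 172687·10472.05 − (27904·10543.83 + 63349·13222.36 + 38623·8917.53 + 29091·9493.51).
= 1808386898.35 − 1752435776.56 = 55951121.79.
x̄_A = 55951121.79 / 13720 = 4078.0701... → 4078.07.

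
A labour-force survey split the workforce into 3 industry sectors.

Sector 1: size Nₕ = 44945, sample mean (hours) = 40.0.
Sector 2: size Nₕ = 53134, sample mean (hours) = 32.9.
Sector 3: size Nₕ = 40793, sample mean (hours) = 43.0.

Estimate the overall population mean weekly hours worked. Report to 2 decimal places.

38.16

N = 138872; weights Wₕ = Nₕ/N = (0.3236, 0.3826, 0.2937).
x̄_st = Σ Wₕ·x̄ₕ = 0.3236·40.0 + 0.3826·32.9 + 0.2937·43.0 ≈ 38.1647...
→ 38.16.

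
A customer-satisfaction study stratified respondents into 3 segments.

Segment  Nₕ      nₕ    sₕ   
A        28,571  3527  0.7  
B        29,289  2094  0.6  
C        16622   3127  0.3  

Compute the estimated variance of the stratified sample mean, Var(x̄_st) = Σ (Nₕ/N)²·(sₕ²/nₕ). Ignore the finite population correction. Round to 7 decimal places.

0.0000485

N = 74482. Term for each stratum: Wₕ²sₕ²/nₕ.
Var(x̄_st) = 0.0000204427 + 0.0000265847 + 0.0000014334 = 0.0000484609 → 0.0000485.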